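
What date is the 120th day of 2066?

January has 31 days (120 − 31 = 89 remain).
February has 28 days (89 − 28 = 61 remain).
March has 31 days (61 − 31 = 30 remain).
30 into April → April 30.

April 30, 2066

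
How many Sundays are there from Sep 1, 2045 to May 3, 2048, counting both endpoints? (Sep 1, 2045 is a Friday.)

Sep 1, 2045 is a Friday; the first Sunday on or after it is Sep 3, 2045 (2 days later).
From Sep 3, 2045 to May 3, 2048: 119 + 365 + 365 + 124 = 973 days (rest of 2045, 2046, 2047, to May 3, 2048 in 2048).
973 ÷ 7 = 139 full weeks with remainder 0, so 139 more Sundays after the first → 140.

140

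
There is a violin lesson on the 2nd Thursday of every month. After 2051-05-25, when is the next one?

2051-06-08

May 2051 starts on a Monday; its first Thursday is the 4th, so the 2nd Thursday is the 11th — 2051-05-11.
That is not after 2051-05-25, so look at June 2051.
June 2051 starts on a Thursday; its first Thursday is the 1st, so the 2nd Thursday is the 8th — 2051-06-08.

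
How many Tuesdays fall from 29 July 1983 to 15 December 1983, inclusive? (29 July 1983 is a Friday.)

29 July 1983 is a Friday; the first Tuesday on or after it is 2 August 1983 (4 days later).
From 2 August 1983 to 15 December 1983: 29 + 30 + 31 + 30 + 15 = 135 days (rest of August, September, October, November, December).
135 ÷ 7 = 19 full weeks with remainder 2, so 19 more Tuesdays after the first → 20.

20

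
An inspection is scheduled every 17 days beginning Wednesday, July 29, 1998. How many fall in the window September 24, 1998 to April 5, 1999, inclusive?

11

Occurrences land 17·i days after July 29, 1998 for i = 0, 1, 2, …
September 24, 1998 is 57 days after the start; 57 ÷ 17 = 3 remainder 6; since the remainder is 6, round up to i = 4. First occurrence in the window: #5 on October 5, 1998 (4×17 = 68 days in).
April 5, 1999 is 250 days after the start; 250 ÷ 17 = 14 remainder 12. Last occurrence in the window: #15 on March 24, 1999.
Occurrences #5 through #15: 11 in total.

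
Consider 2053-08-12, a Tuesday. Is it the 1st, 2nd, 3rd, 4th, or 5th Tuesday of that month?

Day 12 falls in week ⌈12/7⌉ of the month.
Days 1–7 hold the 1st Tuesday, 8–14 the 2nd, 15–21 the 3rd, 22–28 the 4th, 29–31 the 5th.
12 is in the range for the 2nd.

2nd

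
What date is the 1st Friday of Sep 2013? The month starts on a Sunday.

Sep 2013 begins on a Sunday, so the first Friday is Sep 6 (5 days later).

Sep 6, 2013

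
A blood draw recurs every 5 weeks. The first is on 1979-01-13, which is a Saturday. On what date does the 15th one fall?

1980-05-17

The 15th occurrence is 14 intervals after the first: 14 × 35 = 490 days after 1979-01-13.
January has 31 days — 18 days to the end of January leaves 472.
From end of January to end of 1979 is 334 days (138 left).
January has 31 days (107 left).
February has 29 days (78 left).
March has 31 days (47 left).
April has 30 days (17 left).
17 days into May → 1980-05-17.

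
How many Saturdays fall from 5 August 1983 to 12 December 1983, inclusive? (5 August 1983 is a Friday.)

5 August 1983 is a Friday; the first Saturday on or after it is 6 August 1983 (1 day later).
From 6 August 1983 to 12 December 1983: 25 + 30 + 31 + 30 + 12 = 128 days (rest of August, September, October, November, December).
128 ÷ 7 = 18 full weeks with remainder 2, so 18 more Saturdays after the first → 19.

19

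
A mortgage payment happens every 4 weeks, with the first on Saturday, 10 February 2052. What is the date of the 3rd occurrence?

6 April 2052

The 3rd occurrence is 2 intervals after the first: 2 × 28 = 56 days after 10 February 2052.
February has 29 days — 19 days to the end of February leaves 37.
March has 31 days (6 left).
6 days into April → 6 April 2052.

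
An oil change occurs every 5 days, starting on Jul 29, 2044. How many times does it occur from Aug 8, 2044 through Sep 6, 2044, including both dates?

6

Occurrences land 5·i days after Jul 29, 2044 for i = 0, 1, 2, …
Aug 8, 2044 is 10 days after the start; 10 ÷ 5 = 2 remainder 0. First occurrence in the window: #3 on Aug 8, 2044 (2×5 = 10 days in).
Sep 6, 2044 is 39 days after the start; 39 ÷ 5 = 7 remainder 4. Last occurrence in the window: #8 on Sep 2, 2044.
Occurrences #3 through #8: 6 in total.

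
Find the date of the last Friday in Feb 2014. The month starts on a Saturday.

Feb 28, 2014

Feb 2014 begins on a Saturday, so the first Friday is Feb 7 (6 days later).
Feb 2014 has 28 days. Adding weeks: 7, 14, 21, 28 — the last one ≤ 28 is the 28th.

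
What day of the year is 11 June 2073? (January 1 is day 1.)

Days in months before June: 31 + 28 + 31 + 30 + 31 = 151.
Plus 11 days into June → day 162.

162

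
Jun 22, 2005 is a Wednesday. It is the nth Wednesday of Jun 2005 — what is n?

Day 22 falls in week ⌈22/7⌉ of the month.
Days 1–7 hold the 1st Wednesday, 8–14 the 2nd, 15–21 the 3rd, 22–28 the 4th, 29–31 the 5th.
22 is in the range for the 4th.

4th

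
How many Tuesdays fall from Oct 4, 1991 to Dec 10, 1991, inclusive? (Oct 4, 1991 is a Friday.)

Oct 4, 1991 is a Friday; the first Tuesday on or after it is Oct 8, 1991 (4 days later).
From Oct 8, 1991 to Dec 10, 1991: 23 + 30 + 10 = 63 days (rest of Oct, Nov, Dec).
63 ÷ 7 = 9 full weeks with remainder 0, so 9 more Tuesdays after the first → 10.

10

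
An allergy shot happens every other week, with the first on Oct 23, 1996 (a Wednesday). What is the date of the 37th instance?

The 37th occurrence is 36 intervals after the first: 36 × 14 = 504 days after Oct 23, 1996.
Oct has 31 days — 8 days to the end of Oct leaves 496.
From end of Oct to end of 1996 is 61 days (435 left).
1997 has 365 days (70 left).
Jan has 31 days (39 left).
Feb has 28 days (11 left).
11 days into Mar → Mar 11, 1998.

Mar 11, 1998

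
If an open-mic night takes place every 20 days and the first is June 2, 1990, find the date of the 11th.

The 11th occurrence is 10 intervals after the first: 10 × 20 = 200 days after June 2, 1990.
June has 30 days — 28 days to the end of June leaves 172.
July has 31 days (141 left).
August has 31 days (110 left).
September has 30 days (80 left).
October has 31 days (49 left).
November has 30 days (19 left).
19 days into December → December 19, 1990.

December 19, 1990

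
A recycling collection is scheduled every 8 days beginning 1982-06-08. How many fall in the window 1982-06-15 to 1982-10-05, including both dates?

14

Occurrences land 8·i days after 1982-06-08 for i = 0, 1, 2, …
1982-06-15 is 7 days after the start; 7 ÷ 8 = 0 remainder 7; since the remainder is 7, round up to i = 1. First occurrence in the window: #2 on 1982-06-16 (1×8 = 8 days in).
1982-10-05 is 119 days after the start; 119 ÷ 8 = 14 remainder 7. Last occurrence in the window: #15 on 1982-09-28.
Occurrences #2 through #15: 14 in total.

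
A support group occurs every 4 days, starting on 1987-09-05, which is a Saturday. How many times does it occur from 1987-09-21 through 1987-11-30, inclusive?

Occurrences land 4·i days after 1987-09-05 for i = 0, 1, 2, …
1987-09-21 is 16 days after the start; 16 ÷ 4 = 4 remainder 0. First occurrence in the window: #5 on 1987-09-21 (4×4 = 16 days in).
1987-11-30 is 86 days after the start; 86 ÷ 4 = 21 remainder 2. Last occurrence in the window: #22 on 1987-11-28.
Occurrences #5 through #22: 18 in total.

18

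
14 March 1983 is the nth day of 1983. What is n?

73

Days in months before March: 31 + 28 = 59.
Plus 14 days into March → day 73.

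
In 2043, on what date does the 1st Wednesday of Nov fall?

Nov 4, 2043

The first Wednesday of Nov 2043 is Nov 4.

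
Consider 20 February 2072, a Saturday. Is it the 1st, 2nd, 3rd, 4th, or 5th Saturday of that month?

Day 20 falls in week ⌈20/7⌉ of the month.
Days 1–7 hold the 1st Saturday, 8–14 the 2nd, 15–21 the 3rd, 22–28 the 4th, 29–31 the 5th.
20 is in the range for the 3rd.

3rd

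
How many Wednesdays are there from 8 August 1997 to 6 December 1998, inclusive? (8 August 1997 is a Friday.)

69

8 August 1997 is a Friday; the first Wednesday on or after it is 13 August 1997 (5 days later).
From 13 August 1997 to 6 December 1998: 140 + 340 = 480 days (rest of 1997, to 6 December 1998 in 1998).
480 ÷ 7 = 68 full weeks with remainder 4, so 68 more Wednesdays after the first → 69.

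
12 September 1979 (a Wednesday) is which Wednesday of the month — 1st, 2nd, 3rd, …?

2nd

Day 12 falls in week ⌈12/7⌉ of the month.
Days 1–7 hold the 1st Wednesday, 8–14 the 2nd, 15–21 the 3rd, 22–28 the 4th, 29–31 the 5th.
12 is in the range for the 2nd.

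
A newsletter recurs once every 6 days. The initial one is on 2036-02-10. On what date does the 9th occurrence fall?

2036-03-29

The 9th occurrence is 8 intervals after the first: 8 × 6 = 48 days after 2036-02-10.
February has 29 days — 19 days to the end of February leaves 29.
29 days into March → 2036-03-29.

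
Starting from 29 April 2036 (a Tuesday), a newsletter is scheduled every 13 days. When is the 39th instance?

5 September 2037

The 39th occurrence is 38 intervals after the first: 38 × 13 = 494 days after 29 April 2036.
April has 30 days — 1 day to the end of April leaves 493.
From end of April to end of 2036 is 245 days (248 left).
January has 31 days (217 left).
February has 28 days (189 left).
March has 31 days (158 left).
April has 30 days (128 left).
May has 31 days (97 left).
June has 30 days (67 left).
July has 31 days (36 left).
August has 31 days (5 left).
5 days into September → 5 September 2037.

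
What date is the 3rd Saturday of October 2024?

The first Saturday of October 2024 is October 5.
The 3rd Saturday is 2 weeks later: 5 + 14 = 19.

2024-10-19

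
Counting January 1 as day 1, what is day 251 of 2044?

January has 31 days (251 − 31 = 220 remain).
February has 29 days (220 − 29 = 191 remain).
March has 31 days (191 − 31 = 160 remain).
April has 30 days (160 − 30 = 130 remain).
May has 31 days (130 − 31 = 99 remain).
June has 30 days (99 − 30 = 69 remain).
July has 31 days (69 − 31 = 38 remain).
August has 31 days (38 − 31 = 7 remain).
7 into September → September 7.

2044-09-07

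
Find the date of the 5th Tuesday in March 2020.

2020-03-31

March 2020 begins on a Sunday, so the first Tuesday is March 3 (2 days later).
The 5th Tuesday is 4 weeks later: 3 + 28 = 31.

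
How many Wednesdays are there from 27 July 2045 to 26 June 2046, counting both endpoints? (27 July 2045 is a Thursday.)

27 July 2045 is a Thursday; the first Wednesday on or after it is 2 August 2045 (6 days later).
From 2 August 2045 to 26 June 2046: 29 + 30 + 31 + 30 + 31 + 31 + 28 + 31 + 30 + 31 + 26 = 328 days (rest of August, September, October, November, December, January, February, March, April, May, June).
328 ÷ 7 = 46 full weeks with remainder 6, so 46 more Wednesdays after the first → 47.

47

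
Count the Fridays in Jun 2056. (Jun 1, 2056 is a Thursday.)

5

Jun 1, 2056 is a Thursday; the first Friday on or after it is Jun 2, 2056 (1 day later).
From Jun 2, 2056 to Jun 30, 2056 is 30 − 2 = 28 days.
28 ÷ 7 = 4 full weeks with remainder 0, so 4 more Fridays after the first → 5.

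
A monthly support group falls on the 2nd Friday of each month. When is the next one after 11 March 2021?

March 2021 starts on a Monday; its first Friday is the 5th, so the 2nd Friday is the 12th — 12 March 2021.
12 March 2021 is after 11 March 2021, so that is the next one.

12 March 2021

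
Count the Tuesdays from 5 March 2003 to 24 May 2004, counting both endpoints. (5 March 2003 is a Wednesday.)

63

5 March 2003 is a Wednesday; the first Tuesday on or after it is 11 March 2003 (6 days later).
From 11 March 2003 to 24 May 2004: 295 + 145 = 440 days (rest of 2003, to 24 May 2004 in 2004).
440 ÷ 7 = 62 full weeks with remainder 6, so 62 more Tuesdays after the first → 63.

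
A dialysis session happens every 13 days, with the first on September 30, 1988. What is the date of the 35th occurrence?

The 35th occurrence is 34 intervals after the first: 34 × 13 = 442 days after September 30, 1988.
September has 30 days — 0 days to the end of September leaves 442.
From end of September to end of 1988 is 92 days (350 left).
January has 31 days (319 left).
February has 28 days (291 left).
March has 31 days (260 left).
April has 30 days (230 left).
May has 31 days (199 left).
June has 30 days (169 left).
July has 31 days (138 left).
August has 31 days (107 left).
September has 30 days (77 left).
October has 31 days (46 left).
November has 30 days (16 left).
16 days into December → December 16, 1989.

December 16, 1989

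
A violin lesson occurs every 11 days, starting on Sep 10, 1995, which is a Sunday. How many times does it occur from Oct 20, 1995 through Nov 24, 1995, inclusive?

3

Occurrences land 11·i days after Sep 10, 1995 for i = 0, 1, 2, …
Oct 20, 1995 is 40 days after the start; 40 ÷ 11 = 3 remainder 7; since the remainder is 7, round up to i = 4. First occurrence in the window: #5 on Oct 24, 1995 (4×11 = 44 days in).
Nov 24, 1995 is 75 days after the start; 75 ÷ 11 = 6 remainder 9. Last occurrence in the window: #7 on Nov 15, 1995.
Occurrences #5 through #7: 3 in total.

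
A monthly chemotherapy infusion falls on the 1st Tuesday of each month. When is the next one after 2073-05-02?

2073-06-06

May 2073 starts on a Monday, so its 1st Tuesday is 2073-05-02 (1 day in).
That is not after 2073-05-02, so look at June 2073.
June 2073 starts on a Thursday, so its 1st Tuesday is 2073-06-06 (5 days in).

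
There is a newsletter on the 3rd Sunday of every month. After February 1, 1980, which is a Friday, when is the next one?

February 17, 1980

February 1980 starts on a Friday; its first Sunday is the 3rd, so the 3rd Sunday is the 17th — February 17, 1980.
February 17, 1980 is after February 1, 1980, so that is the next one.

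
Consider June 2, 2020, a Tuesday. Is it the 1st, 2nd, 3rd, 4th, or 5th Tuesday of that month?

Day 2 falls in week ⌈2/7⌉ of the month.
Days 1–7 hold the 1st Tuesday, 8–14 the 2nd, 15–21 the 3rd, 22–28 the 4th, 29–31 the 5th.
2 is in the range for the 1st.

1st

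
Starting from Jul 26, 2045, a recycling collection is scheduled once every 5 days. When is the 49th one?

The 49th occurrence is 48 intervals after the first: 48 × 5 = 240 days after Jul 26, 2045.
Jul has 31 days — 5 days to the end of Jul leaves 235.
Aug has 31 days (204 left).
Sep has 30 days (174 left).
Oct has 31 days (143 left).
Nov has 30 days (113 left).
Dec has 31 days (82 left).
Jan has 31 days (51 left).
Feb has 28 days (23 left).
23 days into Mar → Mar 23, 2046.

Mar 23, 2046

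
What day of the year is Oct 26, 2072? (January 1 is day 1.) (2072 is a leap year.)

Days in months before Oct: 31 + 29 + 31 + 30 + 31 + 30 + 31 + 31 + 30 = 274.
Plus 26 days into Oct → day 300.

300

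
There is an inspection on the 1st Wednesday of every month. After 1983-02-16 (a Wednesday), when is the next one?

February 1983 starts on a Tuesday, so its 1st Wednesday is 1983-02-02 (1 day in).
That is not after 1983-02-16, so look at March 1983.
March 1983 starts on a Tuesday, so its 1st Wednesday is 1983-03-02 (1 day in).

1983-03-02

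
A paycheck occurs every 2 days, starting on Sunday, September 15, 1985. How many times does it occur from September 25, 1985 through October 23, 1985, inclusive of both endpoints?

15

Occurrences land 2·i days after September 15, 1985 for i = 0, 1, 2, …
September 25, 1985 is 10 days after the start; 10 ÷ 2 = 5 remainder 0. First occurrence in the window: #6 on September 25, 1985 (5×2 = 10 days in).
October 23, 1985 is 38 days after the start; 38 ÷ 2 = 19 remainder 0. Last occurrence in the window: #20 on October 23, 1985.
Occurrences #6 through #20: 15 in total.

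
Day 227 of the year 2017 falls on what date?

January has 31 days (227 − 31 = 196 remain).
February has 28 days (196 − 28 = 168 remain).
March has 31 days (168 − 31 = 137 remain).
April has 30 days (137 − 30 = 107 remain).
May has 31 days (107 − 31 = 76 remain).
June has 30 days (76 − 30 = 46 remain).
July has 31 days (46 − 31 = 15 remain).
15 into August → August 15.

August 15, 2017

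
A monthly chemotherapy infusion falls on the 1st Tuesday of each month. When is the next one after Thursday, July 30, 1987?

July 1987 starts on a Wednesday, so its 1st Tuesday is July 7, 1987 (6 days in).
That is not after July 30, 1987, so look at August 1987.
August 1987 starts on a Saturday, so its 1st Tuesday is August 4, 1987 (3 days in).

August 4, 1987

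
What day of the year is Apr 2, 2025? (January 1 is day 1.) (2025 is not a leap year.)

Days in months before Apr: 31 + 28 + 31 = 90.
Plus 2 days into Apr → day 92.

92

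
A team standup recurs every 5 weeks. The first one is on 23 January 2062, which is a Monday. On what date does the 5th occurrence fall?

The 5th occurrence is 4 intervals after the first: 4 × 35 = 140 days after 23 January 2062.
January has 31 days — 8 days to the end of January leaves 132.
February has 28 days (104 left).
March has 31 days (73 left).
April has 30 days (43 left).
May has 31 days (12 left).
12 days into June → 12 June 2062.

12 June 2062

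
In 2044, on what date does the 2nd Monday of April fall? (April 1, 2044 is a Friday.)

April 11, 2044

April 2044 begins on a Friday, so the first Monday is April 4 (3 days later).
The 2nd Monday is 1 weeks later: 4 + 7 = 11.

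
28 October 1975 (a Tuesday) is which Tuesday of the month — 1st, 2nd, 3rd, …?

Day 28 falls in week ⌈28/7⌉ of the month.
Days 1–7 hold the 1st Tuesday, 8–14 the 2nd, 15–21 the 3rd, 22–28 the 4th, 29–31 the 5th.
28 is in the range for the 4th.

4th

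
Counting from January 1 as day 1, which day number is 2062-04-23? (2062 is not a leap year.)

113

Days in months before April: 31 + 28 + 31 = 90.
Plus 23 days into April → day 113.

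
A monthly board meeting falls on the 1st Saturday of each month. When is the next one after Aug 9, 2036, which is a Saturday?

Sep 6, 2036

Aug 2036 starts on a Friday, so its 1st Saturday is Aug 2, 2036 (1 day in).
That is not after Aug 9, 2036, so look at Sep 2036.
Sep 2036 starts on a Monday, so its 1st Saturday is Sep 6, 2036 (5 days in).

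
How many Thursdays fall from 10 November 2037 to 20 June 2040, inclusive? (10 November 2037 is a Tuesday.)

136

10 November 2037 is a Tuesday; the first Thursday on or after it is 12 November 2037 (2 days later).
From 12 November 2037 to 20 June 2040: 49 + 365 + 365 + 172 = 951 days (rest of 2037, 2038, 2039, to 20 June 2040 in 2040).
951 ÷ 7 = 135 full weeks with remainder 6, so 135 more Thursdays after the first → 136.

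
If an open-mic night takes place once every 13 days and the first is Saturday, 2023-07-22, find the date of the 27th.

2024-06-24

The 27th occurrence is 26 intervals after the first: 26 × 13 = 338 days after 2023-07-22.
July has 31 days — 9 days to the end of July leaves 329.
August has 31 days (298 left).
September has 30 days (268 left).
October has 31 days (237 left).
November has 30 days (207 left).
December has 31 days (176 left).
January has 31 days (145 left).
February has 29 days (116 left).
March has 31 days (85 left).
April has 30 days (55 left).
May has 31 days (24 left).
24 days into June → 2024-06-24.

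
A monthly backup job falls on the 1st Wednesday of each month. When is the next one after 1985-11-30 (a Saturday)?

November 1985 starts on a Friday, so its 1st Wednesday is 1985-11-06 (5 days in).
That is not after 1985-11-30, so look at December 1985.
December 1985 starts on a Sunday, so its 1st Wednesday is 1985-12-04 (3 days in).

1985-12-04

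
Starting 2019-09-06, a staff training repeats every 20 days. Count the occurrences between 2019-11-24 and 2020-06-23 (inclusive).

11

Occurrences land 20·i days after 2019-09-06 for i = 0, 1, 2, …
2019-11-24 is 79 days after the start; 79 ÷ 20 = 3 remainder 19; since the remainder is 19, round up to i = 4. First occurrence in the window: #5 on 2019-11-25 (4×20 = 80 days in).
2020-06-23 is 291 days after the start; 291 ÷ 20 = 14 remainder 11. Last occurrence in the window: #15 on 2020-06-12.
Occurrences #5 through #15: 11 in total.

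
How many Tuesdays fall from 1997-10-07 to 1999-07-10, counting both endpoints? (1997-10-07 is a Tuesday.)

92

1997-10-07 is a Tuesday; the first Tuesday on or after it is 1997-10-07.
From 1997-10-07 to 1999-07-10: 85 + 365 + 191 = 641 days (rest of 1997, 1998, to 1999-07-10 in 1999).
641 ÷ 7 = 91 full weeks with remainder 4, so 91 more Tuesdays after the first → 92.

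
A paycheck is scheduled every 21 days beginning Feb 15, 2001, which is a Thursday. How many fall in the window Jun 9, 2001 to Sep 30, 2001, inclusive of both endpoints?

5

Occurrences land 21·i days after Feb 15, 2001 for i = 0, 1, 2, …
Jun 9, 2001 is 114 days after the start; 114 ÷ 21 = 5 remainder 9; since the remainder is 9, round up to i = 6. First occurrence in the window: #7 on Jun 21, 2001 (6×21 = 126 days in).
Sep 30, 2001 is 227 days after the start; 227 ÷ 21 = 10 remainder 17. Last occurrence in the window: #11 on Sep 13, 2001.
Occurrences #7 through #11: 5 in total.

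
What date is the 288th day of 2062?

15 October 2062

January has 31 days (288 − 31 = 257 remain).
February has 28 days (257 − 28 = 229 remain).
March has 31 days (229 − 31 = 198 remain).
April has 30 days (198 − 30 = 168 remain).
May has 31 days (168 − 31 = 137 remain).
June has 30 days (137 − 30 = 107 remain).
July has 31 days (107 − 31 = 76 remain).
August has 31 days (76 − 31 = 45 remain).
September has 30 days (45 − 30 = 15 remain).
15 into October → October 15.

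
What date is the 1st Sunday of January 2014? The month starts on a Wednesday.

2014-01-05

January 2014 begins on a Wednesday, so the first Sunday is January 5 (4 days later).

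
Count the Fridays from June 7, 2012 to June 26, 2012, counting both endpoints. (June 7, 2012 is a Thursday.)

June 7, 2012 is a Thursday; the first Friday on or after it is June 8, 2012 (1 day later).
From June 8, 2012 to June 26, 2012 is 26 − 8 = 18 days.
18 ÷ 7 = 2 full weeks with remainder 4, so 2 more Fridays after the first → 3.

3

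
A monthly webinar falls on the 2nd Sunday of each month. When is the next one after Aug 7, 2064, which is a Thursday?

Aug 10, 2064

Aug 2064 starts on a Friday; its first Sunday is the 3rd, so the 2nd Sunday is the 10th — Aug 10, 2064.
Aug 10, 2064 is after Aug 7, 2064, so that is the next one.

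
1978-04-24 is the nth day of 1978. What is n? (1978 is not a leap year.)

114

Days in months before April: 31 + 28 + 31 = 90.
Plus 24 days into April → day 114.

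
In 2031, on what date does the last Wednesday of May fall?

May 28, 2031

May 2031 begins on a Thursday, so the first Wednesday is May 7 (6 days later).
May 2031 has 31 days. Adding weeks: 7, 14, 21, 28 — the last one ≤ 31 is the 28th.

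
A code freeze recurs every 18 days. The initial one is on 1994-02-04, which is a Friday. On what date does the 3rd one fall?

1994-03-12

The 3rd occurrence is 2 intervals after the first: 2 × 18 = 36 days after 1994-02-04.
February has 28 days — 24 days to the end of February leaves 12.
12 days into March → 1994-03-12.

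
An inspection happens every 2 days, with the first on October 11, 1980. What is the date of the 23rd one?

The 23rd occurrence is 22 intervals after the first: 22 × 2 = 44 days after October 11, 1980.
October has 31 days — 20 days to the end of October leaves 24.
24 days into November → November 24, 1980.

November 24, 1980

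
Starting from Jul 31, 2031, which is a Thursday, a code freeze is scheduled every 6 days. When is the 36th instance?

The 36th occurrence is 35 intervals after the first: 35 × 6 = 210 days after Jul 31, 2031.
Jul has 31 days — 0 days to the end of Jul leaves 210.
Aug has 31 days (179 left).
Sep has 30 days (149 left).
Oct has 31 days (118 left).
Nov has 30 days (88 left).
Dec has 31 days (57 left).
Jan has 31 days (26 left).
26 days into Feb → Feb 26, 2032.

Feb 26, 2032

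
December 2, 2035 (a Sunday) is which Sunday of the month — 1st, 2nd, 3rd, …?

Day 2 falls in week ⌈2/7⌉ of the month.
Days 1–7 hold the 1st Sunday, 8–14 the 2nd, 15–21 the 3rd, 22–28 the 4th, 29–31 the 5th.
2 is in the range for the 1st.

1st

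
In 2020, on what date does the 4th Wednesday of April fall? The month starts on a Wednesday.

April 2020 begins on a Wednesday, so the first Wednesday is April 1.
The 4th Wednesday is 3 weeks later: 1 + 21 = 22.

22 April 2020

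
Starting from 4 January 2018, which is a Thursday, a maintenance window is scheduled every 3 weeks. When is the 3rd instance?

15 February 2018

The 3rd occurrence is 2 intervals after the first: 2 × 21 = 42 days after 4 January 2018.
January has 31 days — 27 days to the end of January leaves 15.
15 days into February → 15 February 2018.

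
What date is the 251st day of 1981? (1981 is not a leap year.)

8 September 1981

January has 31 days (251 − 31 = 220 remain).
February has 28 days (220 − 28 = 192 remain).
March has 31 days (192 − 31 = 161 remain).
April has 30 days (161 − 30 = 131 remain).
May has 31 days (131 − 31 = 100 remain).
June has 30 days (100 − 30 = 70 remain).
July has 31 days (70 − 31 = 39 remain).
August has 31 days (39 − 31 = 8 remain).
8 into September → September 8.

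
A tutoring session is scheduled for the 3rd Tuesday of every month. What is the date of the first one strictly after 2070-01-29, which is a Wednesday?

January 2070 starts on a Wednesday; its first Tuesday is the 7th, so the 3rd Tuesday is the 21st — 2070-01-21.
That is not after 2070-01-29, so look at February 2070.
February 2070 starts on a Saturday; its first Tuesday is the 4th, so the 3rd Tuesday is the 18th — 2070-02-18.

2070-02-18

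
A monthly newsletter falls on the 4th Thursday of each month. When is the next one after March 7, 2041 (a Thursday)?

March 2041 starts on a Friday; its first Thursday is the 7th, so the 4th Thursday is the 28th — March 28, 2041.
March 28, 2041 is after March 7, 2041, so that is the next one.

March 28, 2041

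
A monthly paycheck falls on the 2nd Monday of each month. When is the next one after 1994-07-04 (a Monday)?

1994-07-11

July 1994 starts on a Friday; its first Monday is the 4th, so the 2nd Monday is the 11th — 1994-07-11.
1994-07-11 is after 1994-07-04, so that is the next one.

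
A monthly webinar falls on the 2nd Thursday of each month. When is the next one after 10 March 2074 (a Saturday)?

March 2074 starts on a Thursday; its first Thursday is the 1st, so the 2nd Thursday is the 8th — 8 March 2074.
That is not after 10 March 2074, so look at April 2074.
April 2074 starts on a Sunday; its first Thursday is the 5th, so the 2nd Thursday is the 12th — 12 April 2074.

12 April 2074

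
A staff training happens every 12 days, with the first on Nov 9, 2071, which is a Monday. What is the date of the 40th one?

Feb 19, 2073

The 40th occurrence is 39 intervals after the first: 39 × 12 = 468 days after Nov 9, 2071.
Nov has 30 days — 21 days to the end of Nov leaves 447.
From end of Nov to end of 2071 is 31 days (416 left).
2072 has 366 days (50 left).
Jan has 31 days (19 left).
19 days into Feb → Feb 19, 2073.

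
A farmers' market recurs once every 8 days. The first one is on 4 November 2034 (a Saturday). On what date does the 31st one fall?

The 31st occurrence is 30 intervals after the first: 30 × 8 = 240 days after 4 November 2034.
November has 30 days — 26 days to the end of November leaves 214.
December has 31 days (183 left).
January has 31 days (152 left).
February has 28 days (124 left).
March has 31 days (93 left).
April has 30 days (63 left).
May has 31 days (32 left).
June has 30 days (2 left).
2 days into July → 2 July 2035.

2 July 2035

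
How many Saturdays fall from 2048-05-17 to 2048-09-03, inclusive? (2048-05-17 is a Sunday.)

2048-05-17 is a Sunday; the first Saturday on or after it is 2048-05-23 (6 days later).
From 2048-05-23 to 2048-09-03: 8 + 30 + 31 + 31 + 3 = 103 days (rest of May, June, July, August, September).
103 ÷ 7 = 14 full weeks with remainder 5, so 14 more Saturdays after the first → 15.

15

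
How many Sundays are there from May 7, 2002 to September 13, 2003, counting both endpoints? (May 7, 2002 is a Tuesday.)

70

May 7, 2002 is a Tuesday; the first Sunday on or after it is May 12, 2002 (5 days later).
From May 12, 2002 to September 13, 2003: 233 + 256 = 489 days (rest of 2002, to September 13, 2003 in 2003).
489 ÷ 7 = 69 full weeks with remainder 6, so 69 more Sundays after the first → 70.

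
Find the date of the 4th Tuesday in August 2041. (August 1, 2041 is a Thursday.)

27 August 2041

August 2041 begins on a Thursday, so the first Tuesday is August 6 (5 days later).
The 4th Tuesday is 3 weeks later: 6 + 21 = 27.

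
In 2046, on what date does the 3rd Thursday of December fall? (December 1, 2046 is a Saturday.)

2046-12-20

December 2046 begins on a Saturday, so the first Thursday is December 6 (5 days later).
The 3rd Thursday is 2 weeks later: 6 + 14 = 20.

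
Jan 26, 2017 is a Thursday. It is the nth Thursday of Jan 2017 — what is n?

4th

Day 26 falls in week ⌈26/7⌉ of the month.
Days 1–7 hold the 1st Thursday, 8–14 the 2nd, 15–21 the 3rd, 22–28 the 4th, 29–31 the 5th.
26 is in the range for the 4th.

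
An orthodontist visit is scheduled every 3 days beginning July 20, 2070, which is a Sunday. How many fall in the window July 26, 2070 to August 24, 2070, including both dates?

10

Occurrences land 3·i days after July 20, 2070 for i = 0, 1, 2, …
July 26, 2070 is 6 days after the start; 6 ÷ 3 = 2 remainder 0. First occurrence in the window: #3 on July 26, 2070 (2×3 = 6 days in).
August 24, 2070 is 35 days after the start; 35 ÷ 3 = 11 remainder 2. Last occurrence in the window: #12 on August 22, 2070.
Occurrences #3 through #12: 10 in total.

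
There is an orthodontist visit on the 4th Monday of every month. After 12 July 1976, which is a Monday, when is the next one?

July 1976 starts on a Thursday; its first Monday is the 5th, so the 4th Monday is the 26th — 26 July 1976.
26 July 1976 is after 12 July 1976, so that is the next one.

26 July 1976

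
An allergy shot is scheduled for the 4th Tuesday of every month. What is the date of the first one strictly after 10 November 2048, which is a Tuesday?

24 November 2048

November 2048 starts on a Sunday; its first Tuesday is the 3rd, so the 4th Tuesday is the 24th — 24 November 2048.
24 November 2048 is after 10 November 2048, so that is the next one.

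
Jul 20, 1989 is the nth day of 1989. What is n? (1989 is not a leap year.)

Days in months before Jul: 31 + 28 + 31 + 30 + 31 + 30 = 181.
Plus 20 days into Jul → day 201.

201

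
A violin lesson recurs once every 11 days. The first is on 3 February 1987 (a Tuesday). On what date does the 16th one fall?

18 July 1987

The 16th occurrence is 15 intervals after the first: 15 × 11 = 165 days after 3 February 1987.
February has 28 days — 25 days to the end of February leaves 140.
March has 31 days (109 left).
April has 30 days (79 left).
May has 31 days (48 left).
June has 30 days (18 left).
18 days into July → 18 July 1987.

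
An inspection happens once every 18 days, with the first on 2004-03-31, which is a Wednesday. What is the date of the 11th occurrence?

The 11th occurrence is 10 intervals after the first: 10 × 18 = 180 days after 2004-03-31.
March has 31 days — 0 days to the end of March leaves 180.
April has 30 days (150 left).
May has 31 days (119 left).
June has 30 days (89 left).
July has 31 days (58 left).
August has 31 days (27 left).
27 days into September → 2004-09-27.

2004-09-27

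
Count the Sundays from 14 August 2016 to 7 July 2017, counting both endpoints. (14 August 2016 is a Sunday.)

47

14 August 2016 is a Sunday; the first Sunday on or after it is 14 August 2016.
From 14 August 2016 to 7 July 2017: 139 + 188 = 327 days (rest of 2016, to 7 July 2017 in 2017).
327 ÷ 7 = 46 full weeks with remainder 5, so 46 more Sundays after the first → 47.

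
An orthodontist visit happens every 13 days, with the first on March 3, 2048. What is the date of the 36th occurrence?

The 36th occurrence is 35 intervals after the first: 35 × 13 = 455 days after March 3, 2048.
March has 31 days — 28 days to the end of March leaves 427.
From end of March to end of 2048 is 275 days (152 left).
January has 31 days (121 left).
February has 28 days (93 left).
March has 31 days (62 left).
April has 30 days (32 left).
May has 31 days (1 left).
1 day into June → June 1, 2049.

June 1, 2049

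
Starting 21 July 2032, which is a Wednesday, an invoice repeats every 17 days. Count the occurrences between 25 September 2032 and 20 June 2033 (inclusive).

16

Occurrences land 17·i days after 21 July 2032 for i = 0, 1, 2, …
25 September 2032 is 66 days after the start; 66 ÷ 17 = 3 remainder 15; since the remainder is 15, round up to i = 4. First occurrence in the window: #5 on 27 September 2032 (4×17 = 68 days in).
20 June 2033 is 334 days after the start; 334 ÷ 17 = 19 remainder 11. Last occurrence in the window: #20 on 9 June 2033.
Occurrences #5 through #20: 16 in total.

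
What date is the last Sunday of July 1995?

1995-07-30

July 1995 begins on a Saturday, so the first Sunday is July 2 (1 day later).
July 1995 has 31 days. Adding weeks: 2, 9, 16, 23, 30 — the last one ≤ 31 is the 30th.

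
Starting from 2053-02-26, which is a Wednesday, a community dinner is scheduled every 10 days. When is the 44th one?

The 44th occurrence is 43 intervals after the first: 43 × 10 = 430 days after 2053-02-26.
February has 28 days — 2 days to the end of February leaves 428.
From end of February to end of 2053 is 306 days (122 left).
January has 31 days (91 left).
February has 28 days (63 left).
March has 31 days (32 left).
April has 30 days (2 left).
2 days into May → 2054-05-02.

2054-05-02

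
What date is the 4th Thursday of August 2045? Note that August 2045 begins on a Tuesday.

August 2045 begins on a Tuesday, so the first Thursday is August 3 (2 days later).
The 4th Thursday is 3 weeks later: 3 + 21 = 24.

2045-08-24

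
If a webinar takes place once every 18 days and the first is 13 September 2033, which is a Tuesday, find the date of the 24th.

The 24th occurrence is 23 intervals after the first: 23 × 18 = 414 days after 13 September 2033.
September has 30 days — 17 days to the end of September leaves 397.
October has 31 days (366 left).
November has 30 days (336 left).
December has 31 days (305 left).
January has 31 days (274 left).
February has 28 days (246 left).
March has 31 days (215 left).
April has 30 days (185 left).
May has 31 days (154 left).
June has 30 days (124 left).
July has 31 days (93 left).
August has 31 days (62 left).
September has 30 days (32 left).
October has 31 days (1 left).
1 day into November → 1 November 2034.

1 November 2034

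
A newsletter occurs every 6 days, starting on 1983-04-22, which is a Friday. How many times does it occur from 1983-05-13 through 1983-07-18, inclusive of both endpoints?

11

Occurrences land 6·i days after 1983-04-22 for i = 0, 1, 2, …
1983-05-13 is 21 days after the start; 21 ÷ 6 = 3 remainder 3; since the remainder is 3, round up to i = 4. First occurrence in the window: #5 on 1983-05-16 (4×6 = 24 days in).
1983-07-18 is 87 days after the start; 87 ÷ 6 = 14 remainder 3. Last occurrence in the window: #15 on 1983-07-15.
Occurrences #5 through #15: 11 in total.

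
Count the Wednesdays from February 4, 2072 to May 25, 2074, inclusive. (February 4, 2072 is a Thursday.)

February 4, 2072 is a Thursday; the first Wednesday on or after it is February 10, 2072 (6 days later).
From February 10, 2072 to May 25, 2074: 325 + 365 + 145 = 835 days (rest of 2072, 2073, to May 25, 2074 in 2074).
835 ÷ 7 = 119 full weeks with remainder 2, so 119 more Wednesdays after the first → 120.

120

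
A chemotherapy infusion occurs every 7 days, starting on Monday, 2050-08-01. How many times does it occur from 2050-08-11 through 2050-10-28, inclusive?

Occurrences land 7·i days after 2050-08-01 for i = 0, 1, 2, …
2050-08-11 is 10 days after the start; 10 ÷ 7 = 1 remainder 3; since the remainder is 3, round up to i = 2. First occurrence in the window: #3 on 2050-08-15 (2×7 = 14 days in).
2050-10-28 is 88 days after the start; 88 ÷ 7 = 12 remainder 4. Last occurrence in the window: #13 on 2050-10-24.
Occurrences #3 through #13: 11 in total.

11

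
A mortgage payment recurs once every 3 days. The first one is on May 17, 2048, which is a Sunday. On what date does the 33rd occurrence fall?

The 33rd occurrence is 32 intervals after the first: 32 × 3 = 96 days after May 17, 2048.
May has 31 days — 14 days to the end of May leaves 82.
June has 30 days (52 left).
July has 31 days (21 left).
21 days into August → August 21, 2048.

August 21, 2048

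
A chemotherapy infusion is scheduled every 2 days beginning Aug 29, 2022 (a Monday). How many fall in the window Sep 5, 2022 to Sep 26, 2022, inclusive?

Occurrences land 2·i days after Aug 29, 2022 for i = 0, 1, 2, …
Sep 5, 2022 is 7 days after the start; 7 ÷ 2 = 3 remainder 1; since the remainder is 1, round up to i = 4. First occurrence in the window: #5 on Sep 6, 2022 (4×2 = 8 days in).
Sep 26, 2022 is 28 days after the start; 28 ÷ 2 = 14 remainder 0. Last occurrence in the window: #15 on Sep 26, 2022.
Occurrences #5 through #15: 11 in total.

11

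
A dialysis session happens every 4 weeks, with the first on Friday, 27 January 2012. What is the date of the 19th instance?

The 19th occurrence is 18 intervals after the first: 18 × 28 = 504 days after 27 January 2012.
January has 31 days — 4 days to the end of January leaves 500.
From end of January to end of 2012 is 335 days (165 left).
January has 31 days (134 left).
February has 28 days (106 left).
March has 31 days (75 left).
April has 30 days (45 left).
May has 31 days (14 left).
14 days into June → 14 June 2013.

14 June 2013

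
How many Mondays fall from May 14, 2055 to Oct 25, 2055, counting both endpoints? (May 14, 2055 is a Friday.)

May 14, 2055 is a Friday; the first Monday on or after it is May 17, 2055 (3 days later).
From May 17, 2055 to Oct 25, 2055: 14 + 30 + 31 + 31 + 30 + 25 = 161 days (rest of May, Jun, Jul, Aug, Sep, Oct).
161 ÷ 7 = 23 full weeks with remainder 0, so 23 more Mondays after the first → 24.

24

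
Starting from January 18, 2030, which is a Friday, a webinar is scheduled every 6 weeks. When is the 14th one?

July 18, 2031

The 14th occurrence is 13 intervals after the first: 13 × 42 = 546 days after January 18, 2030.
January has 31 days — 13 days to the end of January leaves 533.
From end of January to end of 2030 is 334 days (199 left).
January has 31 days (168 left).
February has 28 days (140 left).
March has 31 days (109 left).
April has 30 days (79 left).
May has 31 days (48 left).
June has 30 days (18 left).
18 days into July → July 18, 2031.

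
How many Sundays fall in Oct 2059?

4

Oct 1, 2059 is a Wednesday; the first Sunday on or after it is Oct 5, 2059 (4 days later).
From Oct 5, 2059 to Oct 31, 2059 is 31 − 5 = 26 days.
26 ÷ 7 = 3 full weeks with remainder 5, so 3 more Sundays after the first → 4.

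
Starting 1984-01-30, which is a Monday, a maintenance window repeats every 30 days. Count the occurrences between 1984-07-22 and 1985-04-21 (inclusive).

Occurrences land 30·i days after 1984-01-30 for i = 0, 1, 2, …
1984-07-22 is 174 days after the start; 174 ÷ 30 = 5 remainder 24; since the remainder is 24, round up to i = 6. First occurrence in the window: #7 on 1984-07-28 (6×30 = 180 days in).
1985-04-21 is 447 days after the start; 447 ÷ 30 = 14 remainder 27. Last occurrence in the window: #15 on 1985-03-25.
Occurrences #7 through #15: 9 in total.

9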